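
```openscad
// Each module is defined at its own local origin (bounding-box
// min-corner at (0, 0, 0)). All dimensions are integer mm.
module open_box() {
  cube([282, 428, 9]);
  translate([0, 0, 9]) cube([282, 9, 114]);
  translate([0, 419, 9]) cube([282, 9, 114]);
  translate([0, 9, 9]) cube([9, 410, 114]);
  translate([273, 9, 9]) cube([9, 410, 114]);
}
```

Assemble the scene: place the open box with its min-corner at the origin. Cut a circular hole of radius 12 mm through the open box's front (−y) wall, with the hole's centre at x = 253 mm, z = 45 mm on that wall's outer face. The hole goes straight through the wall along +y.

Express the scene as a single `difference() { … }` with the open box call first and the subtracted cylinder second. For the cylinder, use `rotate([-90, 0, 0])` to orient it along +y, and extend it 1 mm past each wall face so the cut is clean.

difference() {
  open_box();
  translate([253, -1, 45]) rotate([-90, 0, 0]) cylinder(h = 11, r = 12);
}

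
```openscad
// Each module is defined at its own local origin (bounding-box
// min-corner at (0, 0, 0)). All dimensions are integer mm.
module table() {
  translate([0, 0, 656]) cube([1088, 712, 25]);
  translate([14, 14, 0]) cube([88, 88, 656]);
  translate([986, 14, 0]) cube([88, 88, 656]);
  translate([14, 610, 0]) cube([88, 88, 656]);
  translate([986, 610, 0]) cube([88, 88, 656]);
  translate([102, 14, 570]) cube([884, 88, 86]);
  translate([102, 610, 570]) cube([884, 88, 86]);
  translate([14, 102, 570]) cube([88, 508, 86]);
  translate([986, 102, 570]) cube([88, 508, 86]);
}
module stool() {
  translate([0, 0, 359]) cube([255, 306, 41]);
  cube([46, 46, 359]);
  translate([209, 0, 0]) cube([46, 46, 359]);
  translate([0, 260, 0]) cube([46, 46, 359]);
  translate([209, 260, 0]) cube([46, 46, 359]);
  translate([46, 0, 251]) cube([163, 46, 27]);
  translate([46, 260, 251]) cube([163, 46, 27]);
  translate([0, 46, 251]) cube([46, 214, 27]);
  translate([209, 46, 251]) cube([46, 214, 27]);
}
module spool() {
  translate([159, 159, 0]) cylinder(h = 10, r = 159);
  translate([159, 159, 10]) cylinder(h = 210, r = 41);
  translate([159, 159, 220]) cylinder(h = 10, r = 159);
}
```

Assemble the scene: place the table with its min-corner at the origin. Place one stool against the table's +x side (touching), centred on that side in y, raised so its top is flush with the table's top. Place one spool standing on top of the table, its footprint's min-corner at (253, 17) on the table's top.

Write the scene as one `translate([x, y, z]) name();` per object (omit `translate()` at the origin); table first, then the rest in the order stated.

table();
translate([1088, 203, 281]) stool();
translate([253, 17, 681]) spool();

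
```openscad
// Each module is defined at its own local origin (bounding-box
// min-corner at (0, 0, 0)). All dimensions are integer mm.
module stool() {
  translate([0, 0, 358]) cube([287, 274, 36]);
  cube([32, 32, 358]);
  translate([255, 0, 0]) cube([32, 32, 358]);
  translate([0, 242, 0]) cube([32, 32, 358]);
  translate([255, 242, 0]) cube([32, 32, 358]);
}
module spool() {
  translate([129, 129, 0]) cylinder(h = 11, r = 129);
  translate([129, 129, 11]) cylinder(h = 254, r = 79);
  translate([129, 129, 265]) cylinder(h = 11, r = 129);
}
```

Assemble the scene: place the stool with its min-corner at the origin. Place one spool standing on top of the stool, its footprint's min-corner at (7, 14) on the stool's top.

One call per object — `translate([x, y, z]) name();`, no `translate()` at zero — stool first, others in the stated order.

stool();
translate([7, 14, 394]) spool();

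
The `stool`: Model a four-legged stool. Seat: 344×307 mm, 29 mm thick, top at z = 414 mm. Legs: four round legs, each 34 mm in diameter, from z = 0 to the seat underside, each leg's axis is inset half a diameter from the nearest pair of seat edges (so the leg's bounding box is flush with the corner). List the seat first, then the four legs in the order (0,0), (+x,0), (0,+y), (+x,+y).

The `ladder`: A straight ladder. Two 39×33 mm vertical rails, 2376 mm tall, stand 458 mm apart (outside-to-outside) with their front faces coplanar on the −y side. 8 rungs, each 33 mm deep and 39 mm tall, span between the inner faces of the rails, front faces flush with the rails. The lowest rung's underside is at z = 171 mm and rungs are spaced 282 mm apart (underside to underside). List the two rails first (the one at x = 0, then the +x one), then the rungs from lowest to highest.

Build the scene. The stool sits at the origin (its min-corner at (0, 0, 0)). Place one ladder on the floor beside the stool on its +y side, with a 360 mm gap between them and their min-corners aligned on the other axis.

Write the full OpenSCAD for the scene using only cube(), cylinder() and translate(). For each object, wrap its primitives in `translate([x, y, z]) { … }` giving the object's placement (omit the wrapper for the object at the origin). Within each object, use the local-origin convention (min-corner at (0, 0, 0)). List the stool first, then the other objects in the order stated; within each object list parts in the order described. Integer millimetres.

translate([0, 0, 385]) cube([344, 307, 29]);
translate([17, 17, 0]) cylinder(h = 385, r = 17);
translate([327, 17, 0]) cylinder(h = 385, r = 17);
translate([17, 290, 0]) cylinder(h = 385, r = 17);
translate([327, 290, 0]) cylinder(h = 385, r = 17);
translate([0, 667, 0]) {
  cube([39, 33, 2376]);
  translate([419, 0, 0]) cube([39, 33, 2376]);
  translate([39, 0, 171]) cube([380, 33, 39]);
  translate([39, 0, 453]) cube([380, 33, 39]);
  translate([39, 0, 735]) cube([380, 33, 39]);
  translate([39, 0, 1017]) cube([380, 33, 39]);
  translate([39, 0, 1299]) cube([380, 33, 39]);
  translate([39, 0, 1581]) cube([380, 33, 39]);
  translate([39, 0, 1863]) cube([380, 33, 39]);
  translate([39, 0, 2145]) cube([380, 33, 39]);
}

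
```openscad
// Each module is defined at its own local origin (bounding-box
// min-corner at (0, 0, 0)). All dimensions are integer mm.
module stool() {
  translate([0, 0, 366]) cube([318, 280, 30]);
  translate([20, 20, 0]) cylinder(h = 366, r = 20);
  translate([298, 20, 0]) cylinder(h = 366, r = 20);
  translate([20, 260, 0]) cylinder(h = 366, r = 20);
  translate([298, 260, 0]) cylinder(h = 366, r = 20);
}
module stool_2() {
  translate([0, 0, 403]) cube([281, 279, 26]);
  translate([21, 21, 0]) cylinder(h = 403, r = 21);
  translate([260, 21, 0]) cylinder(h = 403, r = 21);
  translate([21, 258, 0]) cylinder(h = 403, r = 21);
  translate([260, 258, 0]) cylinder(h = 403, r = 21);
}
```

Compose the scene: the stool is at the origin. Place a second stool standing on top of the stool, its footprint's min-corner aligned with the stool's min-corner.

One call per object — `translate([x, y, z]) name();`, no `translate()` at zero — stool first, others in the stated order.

stool();
translate([0, 0, 396]) stool_2();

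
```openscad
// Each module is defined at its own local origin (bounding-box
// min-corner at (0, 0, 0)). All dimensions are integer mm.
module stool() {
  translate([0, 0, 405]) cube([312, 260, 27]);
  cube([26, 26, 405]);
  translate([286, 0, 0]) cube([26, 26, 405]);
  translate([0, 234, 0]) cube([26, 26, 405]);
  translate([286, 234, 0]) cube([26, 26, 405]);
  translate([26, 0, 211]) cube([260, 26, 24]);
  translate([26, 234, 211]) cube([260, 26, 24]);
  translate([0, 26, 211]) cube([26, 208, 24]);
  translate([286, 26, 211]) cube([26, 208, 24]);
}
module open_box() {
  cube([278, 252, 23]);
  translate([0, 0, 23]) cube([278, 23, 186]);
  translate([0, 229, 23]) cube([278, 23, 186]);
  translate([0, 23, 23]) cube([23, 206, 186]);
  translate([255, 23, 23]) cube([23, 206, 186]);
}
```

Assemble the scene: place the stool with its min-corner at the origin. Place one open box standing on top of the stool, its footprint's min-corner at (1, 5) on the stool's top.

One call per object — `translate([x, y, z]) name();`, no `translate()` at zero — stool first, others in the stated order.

stool();
translate([1, 5, 432]) open_box();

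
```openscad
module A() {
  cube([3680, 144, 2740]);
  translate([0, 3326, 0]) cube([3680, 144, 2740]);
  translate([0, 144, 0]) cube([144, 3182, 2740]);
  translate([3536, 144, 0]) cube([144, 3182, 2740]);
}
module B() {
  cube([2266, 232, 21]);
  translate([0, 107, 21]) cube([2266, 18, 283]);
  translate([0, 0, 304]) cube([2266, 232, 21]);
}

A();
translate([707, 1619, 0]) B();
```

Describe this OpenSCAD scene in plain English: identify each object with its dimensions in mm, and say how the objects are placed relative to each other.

A is the wall frame of a small rectangular building: four walls, each 2740 mm tall and 144 mm thick, enclosing a footprint 3680 mm (x) by 3470 mm (y) outside-to-outside, with no floor or roof. The front and back walls (the −y and +y sides) span the full width; the two side walls fit between them.

B is an I-beam lying along x, 2266 mm long. Overall section height 325 mm. Two flanges 232 mm wide (y) and 21 mm thick, one on the floor and one at the top; a web 18 mm thick runs between them, centred on the flange width.

The I-beam sits inside the house frame, centred.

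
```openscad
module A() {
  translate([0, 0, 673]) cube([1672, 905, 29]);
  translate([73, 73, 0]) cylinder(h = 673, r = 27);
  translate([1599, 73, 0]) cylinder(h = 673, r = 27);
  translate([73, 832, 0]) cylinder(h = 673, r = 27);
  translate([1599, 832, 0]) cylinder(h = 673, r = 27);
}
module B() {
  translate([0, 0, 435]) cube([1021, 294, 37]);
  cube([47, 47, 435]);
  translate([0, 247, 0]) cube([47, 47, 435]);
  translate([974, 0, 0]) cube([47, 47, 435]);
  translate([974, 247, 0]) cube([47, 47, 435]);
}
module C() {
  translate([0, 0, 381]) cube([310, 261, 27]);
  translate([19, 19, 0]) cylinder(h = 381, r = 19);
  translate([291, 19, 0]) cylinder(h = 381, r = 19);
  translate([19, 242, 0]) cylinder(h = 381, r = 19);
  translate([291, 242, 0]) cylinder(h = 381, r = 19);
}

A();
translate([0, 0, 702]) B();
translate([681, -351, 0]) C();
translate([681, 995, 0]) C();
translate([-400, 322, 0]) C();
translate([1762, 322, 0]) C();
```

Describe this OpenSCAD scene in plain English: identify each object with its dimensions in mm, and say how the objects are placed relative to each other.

A is a rectangular dining table. The top is 1672×905×29 mm with its upper surface at z = 702 mm. It stands on four round legs of 54 mm diameter, each leg's bounding box inset 46 mm from the nearest pair of top edges, running from the floor to the underside of the top.

B is a bench: a 1021×294 mm seat slab, 37 mm thick, top at z = 472 mm, on four 47×47 mm square legs flush with the seat corners and standing on z = 0.

C is a four-legged stool. The seat is 310×261 mm, 27 mm thick, top at z = 408 mm. It stands on four round legs, each 38 mm in diameter, from z = 0 to the seat underside, each leg's axis is inset half a diameter from the nearest pair of seat edges (so the leg's bounding box is flush with the corner).

The bench is on top of the table. Four stools sit around the table at the −y, +y, −x, +x sides.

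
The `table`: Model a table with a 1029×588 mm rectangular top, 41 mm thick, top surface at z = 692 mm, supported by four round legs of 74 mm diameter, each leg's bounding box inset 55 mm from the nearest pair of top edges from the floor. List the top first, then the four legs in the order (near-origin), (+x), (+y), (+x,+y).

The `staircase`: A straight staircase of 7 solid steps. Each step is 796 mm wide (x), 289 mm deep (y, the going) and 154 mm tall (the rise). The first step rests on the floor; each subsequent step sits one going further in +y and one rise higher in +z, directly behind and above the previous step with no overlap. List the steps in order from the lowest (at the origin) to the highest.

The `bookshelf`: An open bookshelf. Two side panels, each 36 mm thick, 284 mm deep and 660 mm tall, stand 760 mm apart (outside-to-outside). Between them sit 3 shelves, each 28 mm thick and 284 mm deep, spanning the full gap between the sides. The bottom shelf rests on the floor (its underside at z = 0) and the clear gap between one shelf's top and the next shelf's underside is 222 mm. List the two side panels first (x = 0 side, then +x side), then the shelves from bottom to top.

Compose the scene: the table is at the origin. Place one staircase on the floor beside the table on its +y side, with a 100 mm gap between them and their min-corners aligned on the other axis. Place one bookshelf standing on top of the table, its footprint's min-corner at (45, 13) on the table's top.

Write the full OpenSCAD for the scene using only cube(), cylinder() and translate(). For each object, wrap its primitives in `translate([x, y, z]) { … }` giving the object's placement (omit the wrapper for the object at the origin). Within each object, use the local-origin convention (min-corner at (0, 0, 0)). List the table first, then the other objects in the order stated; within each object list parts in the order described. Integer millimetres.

translate([0, 0, 651]) cube([1029, 588, 41]);
translate([92, 92, 0]) cylinder(h = 651, r = 37);
translate([937, 92, 0]) cylinder(h = 651, r = 37);
translate([92, 496, 0]) cylinder(h = 651, r = 37);
translate([937, 496, 0]) cylinder(h = 651, r = 37);
translate([0, 688, 0]) {
  cube([796, 289, 154]);
  translate([0, 289, 154]) cube([796, 289, 154]);
  translate([0, 578, 308]) cube([796, 289, 154]);
  translate([0, 867, 462]) cube([796, 289, 154]);
  translate([0, 1156, 616]) cube([796, 289, 154]);
  translate([0, 1445, 770]) cube([796, 289, 154]);
  translate([0, 1734, 924]) cube([796, 289, 154]);
}
translate([45, 13, 692]) {
  cube([36, 284, 660]);
  translate([724, 0, 0]) cube([36, 284, 660]);
  translate([36, 0, 0]) cube([688, 284, 28]);
  translate([36, 0, 250]) cube([688, 284, 28]);
  translate([36, 0, 500]) cube([688, 284, 28]);
}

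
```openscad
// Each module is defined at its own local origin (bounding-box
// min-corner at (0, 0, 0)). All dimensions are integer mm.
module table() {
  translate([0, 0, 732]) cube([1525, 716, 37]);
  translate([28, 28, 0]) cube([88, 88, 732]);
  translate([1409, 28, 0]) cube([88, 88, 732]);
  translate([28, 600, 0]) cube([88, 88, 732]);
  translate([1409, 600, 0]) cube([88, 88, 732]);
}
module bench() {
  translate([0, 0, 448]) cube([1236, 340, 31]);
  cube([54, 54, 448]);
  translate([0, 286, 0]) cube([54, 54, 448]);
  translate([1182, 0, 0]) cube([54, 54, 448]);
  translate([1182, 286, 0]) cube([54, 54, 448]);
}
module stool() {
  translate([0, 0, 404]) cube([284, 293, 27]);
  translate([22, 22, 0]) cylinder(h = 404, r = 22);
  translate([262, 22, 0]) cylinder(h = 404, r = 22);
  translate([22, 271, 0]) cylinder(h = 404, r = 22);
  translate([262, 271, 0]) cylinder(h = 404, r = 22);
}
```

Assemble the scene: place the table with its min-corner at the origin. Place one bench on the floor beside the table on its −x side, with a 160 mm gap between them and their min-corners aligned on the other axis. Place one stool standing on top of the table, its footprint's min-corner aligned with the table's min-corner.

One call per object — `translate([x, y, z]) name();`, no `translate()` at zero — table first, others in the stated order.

table();
translate([-1396, 0, 0]) bench();
translate([0, 0, 769]) stool();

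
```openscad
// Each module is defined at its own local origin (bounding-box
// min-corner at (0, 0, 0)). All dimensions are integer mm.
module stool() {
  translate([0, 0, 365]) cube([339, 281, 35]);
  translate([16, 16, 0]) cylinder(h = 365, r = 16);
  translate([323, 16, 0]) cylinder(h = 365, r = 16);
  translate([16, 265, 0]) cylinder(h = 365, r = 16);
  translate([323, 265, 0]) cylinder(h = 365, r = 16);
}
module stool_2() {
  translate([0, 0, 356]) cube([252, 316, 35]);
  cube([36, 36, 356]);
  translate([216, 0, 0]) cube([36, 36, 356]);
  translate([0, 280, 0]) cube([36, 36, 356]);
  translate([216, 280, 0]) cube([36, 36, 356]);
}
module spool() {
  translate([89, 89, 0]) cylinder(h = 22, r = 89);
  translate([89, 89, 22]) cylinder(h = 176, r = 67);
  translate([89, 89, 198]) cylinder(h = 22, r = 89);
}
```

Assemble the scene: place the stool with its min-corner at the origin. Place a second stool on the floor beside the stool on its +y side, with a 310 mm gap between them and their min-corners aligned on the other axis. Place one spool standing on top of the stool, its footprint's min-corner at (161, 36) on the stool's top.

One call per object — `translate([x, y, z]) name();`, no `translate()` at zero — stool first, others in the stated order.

stool();
translate([0, 591, 0]) stool_2();
translate([161, 36, 400]) spool();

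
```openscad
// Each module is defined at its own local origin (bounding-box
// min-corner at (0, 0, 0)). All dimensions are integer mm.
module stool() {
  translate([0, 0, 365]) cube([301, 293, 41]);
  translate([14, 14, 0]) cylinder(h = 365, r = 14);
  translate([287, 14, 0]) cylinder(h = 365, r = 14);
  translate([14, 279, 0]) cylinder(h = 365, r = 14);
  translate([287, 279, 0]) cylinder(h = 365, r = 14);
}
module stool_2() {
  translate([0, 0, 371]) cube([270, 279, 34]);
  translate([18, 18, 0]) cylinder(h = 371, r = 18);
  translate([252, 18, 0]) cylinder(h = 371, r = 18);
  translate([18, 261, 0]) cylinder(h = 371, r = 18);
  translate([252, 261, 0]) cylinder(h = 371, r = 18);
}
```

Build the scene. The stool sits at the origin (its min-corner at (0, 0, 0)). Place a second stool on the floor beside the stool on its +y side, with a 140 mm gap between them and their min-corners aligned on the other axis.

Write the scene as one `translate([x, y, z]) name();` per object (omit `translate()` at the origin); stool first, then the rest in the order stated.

stool();
translate([0, 433, 0]) stool_2();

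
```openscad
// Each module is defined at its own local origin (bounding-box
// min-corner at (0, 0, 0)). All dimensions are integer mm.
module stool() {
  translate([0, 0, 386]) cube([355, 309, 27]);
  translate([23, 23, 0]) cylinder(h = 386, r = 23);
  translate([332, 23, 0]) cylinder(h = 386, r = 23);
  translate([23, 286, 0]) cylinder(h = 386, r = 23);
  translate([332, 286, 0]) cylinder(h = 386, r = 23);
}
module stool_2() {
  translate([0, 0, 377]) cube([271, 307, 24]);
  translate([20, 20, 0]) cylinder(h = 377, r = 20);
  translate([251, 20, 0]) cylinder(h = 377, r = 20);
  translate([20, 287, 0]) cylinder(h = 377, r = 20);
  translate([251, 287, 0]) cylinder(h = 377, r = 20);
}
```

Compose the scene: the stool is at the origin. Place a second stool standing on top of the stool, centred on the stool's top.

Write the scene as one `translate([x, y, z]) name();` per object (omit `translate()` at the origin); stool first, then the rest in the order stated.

stool();
translate([42, 1, 413]) stool_2();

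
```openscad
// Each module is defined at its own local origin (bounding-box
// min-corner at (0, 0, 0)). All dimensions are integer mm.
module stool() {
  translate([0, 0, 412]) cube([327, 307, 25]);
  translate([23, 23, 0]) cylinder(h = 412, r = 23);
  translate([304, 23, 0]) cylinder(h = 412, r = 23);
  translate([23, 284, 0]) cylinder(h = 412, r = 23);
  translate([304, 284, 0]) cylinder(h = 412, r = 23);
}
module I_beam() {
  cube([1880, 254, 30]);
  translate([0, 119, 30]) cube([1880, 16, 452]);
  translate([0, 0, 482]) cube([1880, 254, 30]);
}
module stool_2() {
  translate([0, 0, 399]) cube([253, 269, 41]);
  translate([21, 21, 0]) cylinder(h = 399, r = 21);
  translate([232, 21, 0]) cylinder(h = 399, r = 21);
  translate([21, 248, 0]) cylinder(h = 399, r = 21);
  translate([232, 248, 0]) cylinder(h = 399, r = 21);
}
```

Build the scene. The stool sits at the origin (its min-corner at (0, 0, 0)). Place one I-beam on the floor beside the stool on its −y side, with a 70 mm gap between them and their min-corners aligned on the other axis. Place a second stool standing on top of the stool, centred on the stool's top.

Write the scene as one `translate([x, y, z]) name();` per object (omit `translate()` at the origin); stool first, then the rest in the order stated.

stool();
translate([0, -324, 0]) I_beam();
translate([37, 19, 437]) stool_2();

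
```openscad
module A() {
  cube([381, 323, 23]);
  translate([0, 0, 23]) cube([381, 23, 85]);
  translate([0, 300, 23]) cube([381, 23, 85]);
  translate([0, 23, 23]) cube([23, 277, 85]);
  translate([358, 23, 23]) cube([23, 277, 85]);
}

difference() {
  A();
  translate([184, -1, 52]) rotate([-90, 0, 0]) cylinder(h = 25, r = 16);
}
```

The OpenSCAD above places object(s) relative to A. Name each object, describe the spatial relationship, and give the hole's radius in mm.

The subtracted cylinder has r = 16 mm.

A is an open box. The open box has a circular hole through its front wall. The hole's radius is 16 mm.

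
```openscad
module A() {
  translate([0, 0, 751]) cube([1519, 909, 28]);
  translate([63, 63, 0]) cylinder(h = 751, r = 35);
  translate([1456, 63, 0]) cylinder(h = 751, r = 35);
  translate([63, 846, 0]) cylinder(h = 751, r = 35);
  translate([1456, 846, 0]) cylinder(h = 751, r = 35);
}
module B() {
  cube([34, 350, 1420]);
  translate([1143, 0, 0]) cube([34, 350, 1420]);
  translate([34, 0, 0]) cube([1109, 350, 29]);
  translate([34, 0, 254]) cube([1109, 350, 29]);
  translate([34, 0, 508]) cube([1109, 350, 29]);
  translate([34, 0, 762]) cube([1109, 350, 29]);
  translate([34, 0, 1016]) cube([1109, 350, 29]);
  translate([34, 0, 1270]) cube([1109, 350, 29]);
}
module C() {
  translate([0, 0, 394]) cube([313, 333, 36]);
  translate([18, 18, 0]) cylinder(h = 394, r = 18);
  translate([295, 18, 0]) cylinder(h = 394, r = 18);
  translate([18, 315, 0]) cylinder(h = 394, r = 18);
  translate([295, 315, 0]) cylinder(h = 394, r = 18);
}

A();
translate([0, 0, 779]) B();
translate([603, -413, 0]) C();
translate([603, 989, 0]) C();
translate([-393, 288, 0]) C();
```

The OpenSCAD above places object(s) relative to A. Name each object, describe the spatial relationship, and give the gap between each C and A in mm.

A is a table. B is a bookshelf. C is a stool. The bookshelf is on top of the table. Three stools sit around the table at the −y, +y, −x sides. The gap between each stool and the table is 80 mm.

Each stool's nearest face is 80 mm from the table's bounding box.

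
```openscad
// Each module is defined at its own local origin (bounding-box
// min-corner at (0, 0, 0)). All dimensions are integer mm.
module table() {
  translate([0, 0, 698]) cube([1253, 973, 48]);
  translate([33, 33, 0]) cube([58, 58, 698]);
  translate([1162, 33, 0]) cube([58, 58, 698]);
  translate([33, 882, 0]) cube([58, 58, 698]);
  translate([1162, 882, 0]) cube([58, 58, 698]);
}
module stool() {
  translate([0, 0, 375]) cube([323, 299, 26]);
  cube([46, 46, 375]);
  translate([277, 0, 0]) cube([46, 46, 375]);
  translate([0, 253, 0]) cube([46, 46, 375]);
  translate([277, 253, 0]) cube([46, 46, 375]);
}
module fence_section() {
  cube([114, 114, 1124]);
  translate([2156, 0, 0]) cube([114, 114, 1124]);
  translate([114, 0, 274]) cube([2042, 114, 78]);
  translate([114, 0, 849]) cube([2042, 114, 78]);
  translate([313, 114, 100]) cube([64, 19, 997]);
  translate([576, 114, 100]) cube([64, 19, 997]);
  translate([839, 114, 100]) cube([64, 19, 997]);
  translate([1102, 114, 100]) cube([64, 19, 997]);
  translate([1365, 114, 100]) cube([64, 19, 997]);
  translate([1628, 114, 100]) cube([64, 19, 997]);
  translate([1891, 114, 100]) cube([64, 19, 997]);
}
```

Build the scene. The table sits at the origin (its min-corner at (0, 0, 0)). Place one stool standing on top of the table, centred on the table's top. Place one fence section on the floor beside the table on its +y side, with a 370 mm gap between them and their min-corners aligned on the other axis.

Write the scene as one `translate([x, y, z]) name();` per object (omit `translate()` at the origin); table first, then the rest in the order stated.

table();
translate([465, 337, 746]) stool();
translate([0, 1343, 0]) fence_section();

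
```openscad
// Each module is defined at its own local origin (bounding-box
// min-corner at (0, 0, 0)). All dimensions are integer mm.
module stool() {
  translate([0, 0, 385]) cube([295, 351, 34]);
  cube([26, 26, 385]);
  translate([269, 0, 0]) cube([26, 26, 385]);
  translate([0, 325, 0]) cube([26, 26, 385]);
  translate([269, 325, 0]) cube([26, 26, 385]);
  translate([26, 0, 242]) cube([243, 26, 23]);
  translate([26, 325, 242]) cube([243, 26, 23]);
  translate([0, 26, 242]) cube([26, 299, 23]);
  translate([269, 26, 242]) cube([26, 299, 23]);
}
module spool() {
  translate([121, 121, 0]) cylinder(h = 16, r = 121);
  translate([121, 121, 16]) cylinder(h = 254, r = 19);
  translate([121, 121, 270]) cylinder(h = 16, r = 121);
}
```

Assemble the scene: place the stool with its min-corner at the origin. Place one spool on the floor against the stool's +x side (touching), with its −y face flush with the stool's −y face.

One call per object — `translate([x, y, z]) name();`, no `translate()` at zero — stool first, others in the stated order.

stool();
translate([295, 0, 0]) spool();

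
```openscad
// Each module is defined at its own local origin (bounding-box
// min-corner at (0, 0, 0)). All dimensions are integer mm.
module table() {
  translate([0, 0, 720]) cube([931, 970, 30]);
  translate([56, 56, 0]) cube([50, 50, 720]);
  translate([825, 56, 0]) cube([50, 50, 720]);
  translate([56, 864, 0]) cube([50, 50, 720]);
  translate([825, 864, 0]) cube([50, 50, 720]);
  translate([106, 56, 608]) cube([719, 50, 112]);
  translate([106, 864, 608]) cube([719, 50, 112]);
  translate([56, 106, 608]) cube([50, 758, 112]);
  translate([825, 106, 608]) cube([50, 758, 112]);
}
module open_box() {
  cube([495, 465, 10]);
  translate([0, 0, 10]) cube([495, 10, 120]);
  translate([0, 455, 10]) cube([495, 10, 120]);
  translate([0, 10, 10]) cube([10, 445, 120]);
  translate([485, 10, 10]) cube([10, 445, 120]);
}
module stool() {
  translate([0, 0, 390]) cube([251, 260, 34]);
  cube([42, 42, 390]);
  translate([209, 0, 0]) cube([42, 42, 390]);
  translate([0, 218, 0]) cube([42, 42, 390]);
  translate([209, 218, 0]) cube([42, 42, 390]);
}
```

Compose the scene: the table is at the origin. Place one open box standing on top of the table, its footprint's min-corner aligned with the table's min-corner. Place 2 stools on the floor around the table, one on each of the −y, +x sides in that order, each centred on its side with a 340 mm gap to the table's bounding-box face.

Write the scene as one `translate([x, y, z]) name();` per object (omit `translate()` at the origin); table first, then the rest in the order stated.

table();
translate([0, 0, 750]) open_box();
translate([340, -600, 0]) stool();
translate([1271, 355, 0]) stool();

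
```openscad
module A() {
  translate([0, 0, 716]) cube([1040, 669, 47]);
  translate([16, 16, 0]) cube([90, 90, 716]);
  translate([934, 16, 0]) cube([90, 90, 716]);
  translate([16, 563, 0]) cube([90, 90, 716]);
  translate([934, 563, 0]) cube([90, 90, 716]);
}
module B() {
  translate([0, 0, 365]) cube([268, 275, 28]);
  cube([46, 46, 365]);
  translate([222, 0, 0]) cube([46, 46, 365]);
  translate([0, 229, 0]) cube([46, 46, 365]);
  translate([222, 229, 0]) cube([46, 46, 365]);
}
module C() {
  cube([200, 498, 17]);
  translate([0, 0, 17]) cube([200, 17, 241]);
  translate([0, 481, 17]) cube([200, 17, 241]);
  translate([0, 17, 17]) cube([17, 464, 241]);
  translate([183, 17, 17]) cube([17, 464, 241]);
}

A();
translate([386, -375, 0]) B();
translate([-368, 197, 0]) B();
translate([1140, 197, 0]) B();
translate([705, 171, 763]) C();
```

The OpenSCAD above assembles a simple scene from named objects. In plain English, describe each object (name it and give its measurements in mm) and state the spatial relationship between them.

A is a rectangular dining table. The top is 1040×669×47 mm with its upper surface at z = 763 mm. It stands on four 90×90 mm square legs, each inset 16 mm from the nearest pair of top edges, running from the floor to the underside of the top.

B is a four-legged stool. The seat is 268×275 mm, 28 mm thick, top at z = 393 mm. It stands on four square legs, each 46×46 mm in cross-section, from z = 0 to the seat underside, each flush with a corner of the seat.

C is an open-topped rectangular box: outside dimensions 200×498×258 mm, with a uniform wall and base thickness of 17 mm. The base is a full 200×498 slab on the floor; four walls sit on top of the base. The front and back walls (the −y and +y sides) span the full width; the two side walls fit between them.

Three stools sit around the table at the −y, −x, +x sides. The open box is on top of the table.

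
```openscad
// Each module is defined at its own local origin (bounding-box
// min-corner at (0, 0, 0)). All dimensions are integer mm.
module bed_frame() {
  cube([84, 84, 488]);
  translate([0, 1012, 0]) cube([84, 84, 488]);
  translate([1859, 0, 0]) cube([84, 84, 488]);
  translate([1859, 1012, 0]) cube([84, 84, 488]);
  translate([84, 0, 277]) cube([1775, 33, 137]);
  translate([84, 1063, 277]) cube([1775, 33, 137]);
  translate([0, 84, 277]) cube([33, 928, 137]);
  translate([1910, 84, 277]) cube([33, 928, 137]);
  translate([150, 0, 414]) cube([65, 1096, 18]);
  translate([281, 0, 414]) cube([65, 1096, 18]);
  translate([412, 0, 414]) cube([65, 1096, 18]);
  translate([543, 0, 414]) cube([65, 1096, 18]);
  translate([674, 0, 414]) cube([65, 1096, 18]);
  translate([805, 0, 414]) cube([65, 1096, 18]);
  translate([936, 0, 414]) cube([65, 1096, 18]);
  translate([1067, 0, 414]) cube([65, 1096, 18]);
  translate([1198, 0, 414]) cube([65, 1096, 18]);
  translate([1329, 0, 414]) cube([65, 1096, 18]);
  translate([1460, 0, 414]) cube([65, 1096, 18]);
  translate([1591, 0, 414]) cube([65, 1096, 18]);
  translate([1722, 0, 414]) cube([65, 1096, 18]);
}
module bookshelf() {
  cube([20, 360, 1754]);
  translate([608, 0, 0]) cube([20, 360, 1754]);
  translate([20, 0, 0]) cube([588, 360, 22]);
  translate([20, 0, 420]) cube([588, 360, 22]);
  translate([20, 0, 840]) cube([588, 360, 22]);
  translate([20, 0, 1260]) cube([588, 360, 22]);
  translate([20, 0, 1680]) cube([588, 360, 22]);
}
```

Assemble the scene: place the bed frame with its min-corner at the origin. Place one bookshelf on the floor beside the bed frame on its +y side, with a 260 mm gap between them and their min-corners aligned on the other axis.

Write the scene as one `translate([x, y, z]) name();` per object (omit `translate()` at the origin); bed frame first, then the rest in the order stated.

bed_frame();
translate([0, 1356, 0]) bookshelf();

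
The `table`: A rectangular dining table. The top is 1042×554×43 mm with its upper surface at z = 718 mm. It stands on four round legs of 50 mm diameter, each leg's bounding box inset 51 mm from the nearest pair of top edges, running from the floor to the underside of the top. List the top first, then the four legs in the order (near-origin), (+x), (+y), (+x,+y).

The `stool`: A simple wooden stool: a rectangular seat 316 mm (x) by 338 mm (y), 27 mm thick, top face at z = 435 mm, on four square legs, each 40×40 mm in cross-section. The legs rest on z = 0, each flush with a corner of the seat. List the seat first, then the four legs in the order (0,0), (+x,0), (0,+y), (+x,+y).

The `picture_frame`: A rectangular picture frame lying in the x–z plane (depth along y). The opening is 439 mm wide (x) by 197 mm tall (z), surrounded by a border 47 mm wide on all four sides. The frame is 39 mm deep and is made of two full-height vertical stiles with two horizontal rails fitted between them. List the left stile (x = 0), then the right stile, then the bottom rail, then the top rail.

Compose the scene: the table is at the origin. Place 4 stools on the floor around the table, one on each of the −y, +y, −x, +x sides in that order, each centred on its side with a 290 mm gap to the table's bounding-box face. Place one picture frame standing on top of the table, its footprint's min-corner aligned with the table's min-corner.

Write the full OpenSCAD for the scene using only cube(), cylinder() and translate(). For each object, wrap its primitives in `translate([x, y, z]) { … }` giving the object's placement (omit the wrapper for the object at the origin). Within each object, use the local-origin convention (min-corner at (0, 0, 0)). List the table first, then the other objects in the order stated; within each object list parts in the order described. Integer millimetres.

translate([0, 0, 675]) cube([1042, 554, 43]);
translate([76, 76, 0]) cylinder(h = 675, r = 25);
translate([966, 76, 0]) cylinder(h = 675, r = 25);
translate([76, 478, 0]) cylinder(h = 675, r = 25);
translate([966, 478, 0]) cylinder(h = 675, r = 25);
translate([363, -628, 0]) {
  translate([0, 0, 408]) cube([316, 338, 27]);
  cube([40, 40, 408]);
  translate([276, 0, 0]) cube([40, 40, 408]);
  translate([0, 298, 0]) cube([40, 40, 408]);
  translate([276, 298, 0]) cube([40, 40, 408]);
}
translate([363, 844, 0]) {
  translate([0, 0, 408]) cube([316, 338, 27]);
  cube([40, 40, 408]);
  translate([276, 0, 0]) cube([40, 40, 408]);
  translate([0, 298, 0]) cube([40, 40, 408]);
  translate([276, 298, 0]) cube([40, 40, 408]);
}
translate([-606, 108, 0]) {
  translate([0, 0, 408]) cube([316, 338, 27]);
  cube([40, 40, 408]);
  translate([276, 0, 0]) cube([40, 40, 408]);
  translate([0, 298, 0]) cube([40, 40, 408]);
  translate([276, 298, 0]) cube([40, 40, 408]);
}
translate([1332, 108, 0]) {
  translate([0, 0, 408]) cube([316, 338, 27]);
  cube([40, 40, 408]);
  translate([276, 0, 0]) cube([40, 40, 408]);
  translate([0, 298, 0]) cube([40, 40, 408]);
  translate([276, 298, 0]) cube([40, 40, 408]);
}
translate([0, 0, 718]) {
  cube([47, 39, 291]);
  translate([486, 0, 0]) cube([47, 39, 291]);
  translate([47, 0, 0]) cube([439, 39, 47]);
  translate([47, 0, 244]) cube([439, 39, 47]);
}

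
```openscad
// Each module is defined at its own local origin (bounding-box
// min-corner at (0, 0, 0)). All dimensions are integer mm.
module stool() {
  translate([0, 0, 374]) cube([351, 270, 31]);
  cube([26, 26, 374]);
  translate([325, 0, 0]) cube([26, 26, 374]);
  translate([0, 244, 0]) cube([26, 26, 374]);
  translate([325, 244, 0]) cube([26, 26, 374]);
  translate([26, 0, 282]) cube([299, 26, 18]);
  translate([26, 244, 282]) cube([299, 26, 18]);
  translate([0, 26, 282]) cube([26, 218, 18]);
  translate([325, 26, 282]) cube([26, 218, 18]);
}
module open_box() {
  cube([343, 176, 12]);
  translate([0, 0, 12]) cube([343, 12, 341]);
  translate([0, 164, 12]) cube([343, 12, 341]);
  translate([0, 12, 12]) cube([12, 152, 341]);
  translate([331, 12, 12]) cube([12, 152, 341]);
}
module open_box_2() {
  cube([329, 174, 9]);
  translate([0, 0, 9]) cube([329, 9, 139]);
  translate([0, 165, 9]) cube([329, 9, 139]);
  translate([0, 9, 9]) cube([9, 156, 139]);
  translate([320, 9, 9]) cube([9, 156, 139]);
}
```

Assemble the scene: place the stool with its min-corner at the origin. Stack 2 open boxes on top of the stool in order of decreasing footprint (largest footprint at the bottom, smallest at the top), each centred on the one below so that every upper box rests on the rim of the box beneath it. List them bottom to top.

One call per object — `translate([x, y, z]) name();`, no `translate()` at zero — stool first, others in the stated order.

stool();
translate([4, 47, 405]) open_box();
translate([11, 48, 758]) open_box_2();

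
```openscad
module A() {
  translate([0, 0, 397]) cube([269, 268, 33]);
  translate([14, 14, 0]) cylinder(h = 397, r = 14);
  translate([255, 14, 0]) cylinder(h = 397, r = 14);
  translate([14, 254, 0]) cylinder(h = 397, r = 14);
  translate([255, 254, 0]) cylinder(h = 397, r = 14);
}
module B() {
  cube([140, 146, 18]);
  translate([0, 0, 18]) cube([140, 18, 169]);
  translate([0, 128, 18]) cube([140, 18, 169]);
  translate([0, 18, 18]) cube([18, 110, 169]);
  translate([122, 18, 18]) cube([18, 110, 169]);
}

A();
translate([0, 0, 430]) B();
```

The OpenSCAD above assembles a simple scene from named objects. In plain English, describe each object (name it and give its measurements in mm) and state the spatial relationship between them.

A is a four-legged stool. The seat is a 269×268×33 mm slab whose top surface is at z = 430 mm; four round legs, each 28 mm in diameter, run from the floor (z = 0) to the underside of the seat, each leg's axis is inset half a diameter from the nearest pair of seat edges (so the leg's bounding box is flush with the corner).

B is an open-topped rectangular box: outside dimensions 140×146×187 mm, with a uniform wall and base thickness of 18 mm. The base is a full 140×146 slab on the floor; four walls sit on top of the base. The front and back walls (the −y and +y sides) span the full width; the two side walls fit between them.

The open box is on top of the stool.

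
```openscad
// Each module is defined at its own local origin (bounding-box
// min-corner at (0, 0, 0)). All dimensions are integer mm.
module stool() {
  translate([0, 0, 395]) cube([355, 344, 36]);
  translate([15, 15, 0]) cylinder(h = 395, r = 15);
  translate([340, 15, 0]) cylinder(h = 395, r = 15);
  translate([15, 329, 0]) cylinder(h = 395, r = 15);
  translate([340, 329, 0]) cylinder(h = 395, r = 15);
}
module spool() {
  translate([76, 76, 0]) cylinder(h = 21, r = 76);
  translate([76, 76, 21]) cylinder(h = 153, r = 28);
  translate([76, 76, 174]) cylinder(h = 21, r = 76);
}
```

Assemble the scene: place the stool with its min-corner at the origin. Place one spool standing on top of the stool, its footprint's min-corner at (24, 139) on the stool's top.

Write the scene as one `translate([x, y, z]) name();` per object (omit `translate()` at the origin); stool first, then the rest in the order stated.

stool();
translate([24, 139, 431]) spool();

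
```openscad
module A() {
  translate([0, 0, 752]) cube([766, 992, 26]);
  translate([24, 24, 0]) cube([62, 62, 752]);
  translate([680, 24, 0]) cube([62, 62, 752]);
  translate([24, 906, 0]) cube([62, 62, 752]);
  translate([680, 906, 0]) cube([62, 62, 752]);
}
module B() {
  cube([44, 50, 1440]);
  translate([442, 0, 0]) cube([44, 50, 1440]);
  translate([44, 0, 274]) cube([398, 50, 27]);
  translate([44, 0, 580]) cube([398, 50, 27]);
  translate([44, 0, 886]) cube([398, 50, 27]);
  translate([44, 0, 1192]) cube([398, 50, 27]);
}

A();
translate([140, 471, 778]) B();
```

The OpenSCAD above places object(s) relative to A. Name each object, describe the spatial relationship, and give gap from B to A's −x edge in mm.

The ladder's min-x is at 140; the table's min-x is 0; gap = 140 mm.

A is a table. B is a ladder. The ladder is on top of the table, centred. The gap from the ladder to the table's −x edge is 140 mm.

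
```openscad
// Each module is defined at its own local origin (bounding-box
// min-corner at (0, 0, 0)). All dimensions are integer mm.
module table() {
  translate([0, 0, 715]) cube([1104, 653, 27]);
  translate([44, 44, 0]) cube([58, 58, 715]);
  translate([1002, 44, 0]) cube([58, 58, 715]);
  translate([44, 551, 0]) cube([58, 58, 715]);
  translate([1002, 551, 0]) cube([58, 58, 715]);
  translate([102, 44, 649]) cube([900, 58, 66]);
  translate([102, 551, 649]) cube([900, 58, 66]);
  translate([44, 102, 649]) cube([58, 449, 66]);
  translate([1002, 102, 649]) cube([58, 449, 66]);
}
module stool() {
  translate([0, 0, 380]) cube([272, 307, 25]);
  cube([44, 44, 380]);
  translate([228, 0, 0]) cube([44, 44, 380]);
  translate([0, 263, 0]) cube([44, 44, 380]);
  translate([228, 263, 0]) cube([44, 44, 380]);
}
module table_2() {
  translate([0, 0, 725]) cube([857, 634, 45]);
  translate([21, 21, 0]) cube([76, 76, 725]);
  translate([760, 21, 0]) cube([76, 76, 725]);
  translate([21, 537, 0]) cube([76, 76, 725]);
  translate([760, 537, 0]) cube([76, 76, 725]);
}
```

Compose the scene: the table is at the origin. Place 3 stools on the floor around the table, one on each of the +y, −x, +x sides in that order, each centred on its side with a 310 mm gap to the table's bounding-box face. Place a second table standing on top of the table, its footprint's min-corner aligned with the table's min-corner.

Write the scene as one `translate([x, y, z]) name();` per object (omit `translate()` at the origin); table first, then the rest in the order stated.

table();
translate([416, 963, 0]) stool();
translate([-582, 173, 0]) stool();
translate([1414, 173, 0]) stool();
translate([0, 0, 742]) table_2();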